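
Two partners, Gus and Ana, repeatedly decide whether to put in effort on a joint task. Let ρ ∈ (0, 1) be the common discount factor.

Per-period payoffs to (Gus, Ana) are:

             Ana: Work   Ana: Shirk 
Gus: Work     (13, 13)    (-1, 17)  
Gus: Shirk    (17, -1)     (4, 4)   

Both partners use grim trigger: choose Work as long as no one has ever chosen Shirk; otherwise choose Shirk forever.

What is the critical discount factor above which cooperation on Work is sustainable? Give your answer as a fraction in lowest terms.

4/13

One-period gain from deviating is 17 − 13 = 4. The loss is 13 − 4 = 9 in every subsequent period, with present value 9·ρ/(1−ρ).
Deviation is unprofitable when 9·ρ/(1−ρ) ≥ 4, i.e. ρ/(1−ρ) ≥ 4/9.
Equivalently ρ ≥ 4/(4+9) = 4/13.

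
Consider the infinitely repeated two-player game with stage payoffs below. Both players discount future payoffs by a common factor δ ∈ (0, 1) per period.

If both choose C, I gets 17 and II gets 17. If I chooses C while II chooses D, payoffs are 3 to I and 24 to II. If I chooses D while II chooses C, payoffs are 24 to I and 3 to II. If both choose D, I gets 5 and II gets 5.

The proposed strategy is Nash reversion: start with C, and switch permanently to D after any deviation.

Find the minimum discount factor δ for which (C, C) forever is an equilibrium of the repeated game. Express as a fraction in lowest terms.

17/(1−δ) ≥ 24 + 5δ/(1−δ)
17 ≥ 24 − 19δ
δ ≥ 7/19.

7/19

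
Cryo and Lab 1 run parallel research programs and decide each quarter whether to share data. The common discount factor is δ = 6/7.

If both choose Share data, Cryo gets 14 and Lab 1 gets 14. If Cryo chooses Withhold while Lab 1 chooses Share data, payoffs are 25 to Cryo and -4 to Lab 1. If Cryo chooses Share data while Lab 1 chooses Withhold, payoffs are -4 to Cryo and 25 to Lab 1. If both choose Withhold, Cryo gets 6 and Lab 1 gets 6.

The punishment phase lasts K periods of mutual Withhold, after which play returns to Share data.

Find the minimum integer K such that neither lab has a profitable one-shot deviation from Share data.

2

No profitable deviation requires (14−6)(δ+…+δ^K) ≥ 25−14, i.e. δ+…+δ^K ≥ 11/8 ≈ 1.3750.
With δ = 6/7, the partial sums are K=1: 0.8571, K=2: 1.5918.
K = 2 is the first length at which the sum reaches 1.3750.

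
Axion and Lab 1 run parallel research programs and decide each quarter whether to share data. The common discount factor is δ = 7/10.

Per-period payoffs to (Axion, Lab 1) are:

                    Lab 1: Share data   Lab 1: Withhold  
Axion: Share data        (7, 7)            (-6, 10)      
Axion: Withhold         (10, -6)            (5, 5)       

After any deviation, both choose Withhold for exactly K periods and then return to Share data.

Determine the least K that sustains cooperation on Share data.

Need Σ_{k=1}^{K} δ^k ≥ (10−7)/(7−5) = 1.5000 at δ = 7/10.
At K = 2 the sum is 1.1900 < 1.5000; at K = 3 it is 1.5330 ≥ 1.5000.
So the minimum punishment length is K = 3.

3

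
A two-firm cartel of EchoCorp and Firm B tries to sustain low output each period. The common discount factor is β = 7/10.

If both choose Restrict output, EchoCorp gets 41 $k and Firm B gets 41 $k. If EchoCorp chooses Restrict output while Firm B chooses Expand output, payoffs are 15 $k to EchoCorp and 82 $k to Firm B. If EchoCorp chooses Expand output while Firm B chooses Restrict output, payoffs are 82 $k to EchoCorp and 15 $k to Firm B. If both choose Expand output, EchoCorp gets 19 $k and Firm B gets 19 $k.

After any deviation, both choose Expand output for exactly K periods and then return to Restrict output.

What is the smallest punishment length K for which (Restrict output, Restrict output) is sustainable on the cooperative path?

5

No profitable deviation requires (41−19)(β+…+β^K) ≥ 82−41, i.e. β+…+β^K ≥ 41/22 ≈ 1.8636.
With β = 7/10, the partial sums are K=1: 0.7000, K=2: 1.1900, K=3: 1.5330, K=4: 1.7731, K=5: 1.9412.
K = 5 is the first length at which the sum reaches 1.8636.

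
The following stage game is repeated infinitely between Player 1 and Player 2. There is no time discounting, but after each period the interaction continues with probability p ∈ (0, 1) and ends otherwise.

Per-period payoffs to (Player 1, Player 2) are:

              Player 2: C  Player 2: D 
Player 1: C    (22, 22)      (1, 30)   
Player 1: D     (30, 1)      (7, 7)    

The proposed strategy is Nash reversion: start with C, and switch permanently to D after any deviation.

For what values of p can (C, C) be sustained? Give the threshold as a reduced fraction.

Expected cooperation value is 22 + p·22 + p²·22 + … = 22/(1−p); deviation gives 30 + p·7/(1−p).
22 ≥ 30(1−p) + 7p ⇒ 23p ≥ 8 ⇒ p ≥ 8/23.

8/23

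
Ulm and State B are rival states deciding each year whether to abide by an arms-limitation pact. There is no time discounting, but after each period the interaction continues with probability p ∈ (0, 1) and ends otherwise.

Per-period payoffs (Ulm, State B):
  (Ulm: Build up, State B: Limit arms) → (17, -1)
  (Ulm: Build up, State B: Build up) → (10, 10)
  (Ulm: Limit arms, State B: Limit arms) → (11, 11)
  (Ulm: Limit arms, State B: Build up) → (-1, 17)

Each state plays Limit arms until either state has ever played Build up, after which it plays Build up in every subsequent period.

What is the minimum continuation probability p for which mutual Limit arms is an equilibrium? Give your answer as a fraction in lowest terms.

With no time discounting, the continuation probability p plays the role of the discount factor.
Grim-trigger IC: 11/(1−p) ≥ 17 + 10p/(1−p) ⇒ p ≥ (17−11)/(17−10) = 6/7.

6/7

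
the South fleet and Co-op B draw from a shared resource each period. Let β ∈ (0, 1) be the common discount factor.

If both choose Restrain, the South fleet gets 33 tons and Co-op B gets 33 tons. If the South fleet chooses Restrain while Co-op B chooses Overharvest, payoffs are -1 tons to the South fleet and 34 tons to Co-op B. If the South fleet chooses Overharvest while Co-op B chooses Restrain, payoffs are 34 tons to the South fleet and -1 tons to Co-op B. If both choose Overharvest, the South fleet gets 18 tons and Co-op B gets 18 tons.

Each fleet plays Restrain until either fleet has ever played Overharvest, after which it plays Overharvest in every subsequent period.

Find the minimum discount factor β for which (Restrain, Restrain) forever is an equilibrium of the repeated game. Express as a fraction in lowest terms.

1/16

Under grim trigger the critical discount factor is (T−C)/(T−P) with T = 34, C = 33, P = 18.
β* = (34−33)/(34−18) = 1/16.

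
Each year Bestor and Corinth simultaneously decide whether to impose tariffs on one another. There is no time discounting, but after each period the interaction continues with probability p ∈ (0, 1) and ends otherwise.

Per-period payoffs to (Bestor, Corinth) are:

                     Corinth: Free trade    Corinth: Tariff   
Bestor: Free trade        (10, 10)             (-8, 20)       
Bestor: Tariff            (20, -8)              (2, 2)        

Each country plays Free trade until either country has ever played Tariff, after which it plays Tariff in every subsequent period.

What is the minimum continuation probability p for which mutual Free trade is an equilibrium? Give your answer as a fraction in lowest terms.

5/9

With no time discounting, the continuation probability p plays the role of the discount factor.
Grim-trigger IC: 10/(1−p) ≥ 20 + 2p/(1−p) ⇒ p ≥ (20−10)/(20−2) = 5/9.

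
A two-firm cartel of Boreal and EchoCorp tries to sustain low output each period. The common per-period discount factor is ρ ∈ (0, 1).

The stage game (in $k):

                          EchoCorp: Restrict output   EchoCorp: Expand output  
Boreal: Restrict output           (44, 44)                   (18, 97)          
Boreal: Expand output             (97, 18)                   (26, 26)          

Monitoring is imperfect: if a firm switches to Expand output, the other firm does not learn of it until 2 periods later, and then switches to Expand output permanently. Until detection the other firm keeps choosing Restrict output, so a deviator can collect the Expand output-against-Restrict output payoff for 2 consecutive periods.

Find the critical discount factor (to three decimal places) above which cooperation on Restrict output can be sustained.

The best deviation is to choose Expand output for all 2 undetected periods, earning 97 each, then 26 forever once detected.
Deviation value: 97(1−ρ^2)/(1−ρ) + 26ρ^2/(1−ρ); cooperation value: 44/(1−ρ).
IC: 44 ≥ 97(1−ρ^2) + 26ρ^2 = 97 − 71ρ^2.
So ρ^2 ≥ 53/71, giving ρ ≥ (53/71)^(1/2) ≈ 0.864.

0.864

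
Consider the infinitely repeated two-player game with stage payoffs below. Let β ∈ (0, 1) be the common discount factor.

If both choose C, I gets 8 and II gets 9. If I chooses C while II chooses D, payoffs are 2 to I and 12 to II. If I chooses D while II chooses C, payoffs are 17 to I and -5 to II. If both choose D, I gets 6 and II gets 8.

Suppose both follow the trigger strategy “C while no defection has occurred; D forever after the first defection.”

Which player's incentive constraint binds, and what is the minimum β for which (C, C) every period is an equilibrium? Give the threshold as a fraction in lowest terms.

For I: deviation gain 17−8 = 9, per-period punishment loss 8−6 = 2. IC gives β ≥ 9/11.
For II: gain 3, loss 1 per period, so β ≥ 3/4.
The tighter constraint is I's, so cooperation needs β ≥ 9/11.

I; β ≥ 9/11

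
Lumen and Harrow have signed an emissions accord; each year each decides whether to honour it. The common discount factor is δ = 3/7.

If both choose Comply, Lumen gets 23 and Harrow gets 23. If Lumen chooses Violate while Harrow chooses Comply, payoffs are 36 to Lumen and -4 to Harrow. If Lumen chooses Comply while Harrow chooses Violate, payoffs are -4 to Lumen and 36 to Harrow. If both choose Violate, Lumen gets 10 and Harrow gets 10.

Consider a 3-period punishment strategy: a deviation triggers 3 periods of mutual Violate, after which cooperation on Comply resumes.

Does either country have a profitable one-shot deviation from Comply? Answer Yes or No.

Yes

A one-shot deviation gives 36 now, then 10 for 3 periods, then back to 23.
Gain from deviating: (36−23) today; loss: (23−10) in each of the next 3 periods.
No-deviation condition: (23−10)(δ+…+δ^3) ≥ 36−23, i.e. δ+…+δ^3 ≥ 1.
At δ = 3/7: δ+…+δ^3 = 0.6910 < 1.0000.
So cooperation is not sustainable.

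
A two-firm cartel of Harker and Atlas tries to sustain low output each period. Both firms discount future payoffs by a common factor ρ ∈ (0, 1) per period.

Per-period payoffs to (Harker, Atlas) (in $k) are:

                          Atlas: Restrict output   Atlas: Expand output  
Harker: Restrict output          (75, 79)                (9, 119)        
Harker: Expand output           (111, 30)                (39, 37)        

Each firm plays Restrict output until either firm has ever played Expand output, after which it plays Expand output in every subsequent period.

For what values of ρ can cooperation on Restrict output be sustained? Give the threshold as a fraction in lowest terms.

1/2

Harker: cooperation gives 75 each period; deviation gives 111 once then 39 forever.
  75/(1−ρ) ≥ 111 + 39ρ/(1−ρ) ⇒ ρ ≥ 36/72 = 1/2.
Atlas: cooperation gives 79 each period; deviation gives 119 once then 37 forever.
  ρ ≥ 40/82 = 20/41.
Both must hold, so the binding constraint is Harker's: ρ ≥ 1/2.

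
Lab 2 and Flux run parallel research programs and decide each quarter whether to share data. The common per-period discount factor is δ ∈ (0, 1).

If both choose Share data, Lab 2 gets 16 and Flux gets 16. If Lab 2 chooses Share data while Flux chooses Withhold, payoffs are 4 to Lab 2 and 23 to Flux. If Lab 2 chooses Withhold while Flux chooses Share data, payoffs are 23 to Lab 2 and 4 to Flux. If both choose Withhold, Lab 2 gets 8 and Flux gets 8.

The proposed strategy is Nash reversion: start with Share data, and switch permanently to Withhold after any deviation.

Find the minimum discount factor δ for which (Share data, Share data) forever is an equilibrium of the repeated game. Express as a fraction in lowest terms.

One-period gain from deviating is 23 − 16 = 7. The loss is 16 − 8 = 8 in every subsequent period, with present value 8·δ/(1−δ).
Deviation is unprofitable when 8·δ/(1−δ) ≥ 7, i.e. δ/(1−δ) ≥ 7/8.
Equivalently δ ≥ 7/(7+8) = 7/15.

7/15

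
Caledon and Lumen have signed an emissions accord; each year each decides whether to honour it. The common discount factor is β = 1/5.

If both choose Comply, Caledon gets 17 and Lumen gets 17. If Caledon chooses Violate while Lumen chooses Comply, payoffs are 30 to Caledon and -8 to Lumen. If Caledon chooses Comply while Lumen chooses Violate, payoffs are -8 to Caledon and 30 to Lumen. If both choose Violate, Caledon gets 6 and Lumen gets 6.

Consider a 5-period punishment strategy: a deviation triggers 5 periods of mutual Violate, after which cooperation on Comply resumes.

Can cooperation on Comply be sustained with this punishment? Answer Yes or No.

No

IC: β+…+β^5 ≥ (30−17)/(17−6) = 13/11.
At β = 1/5: partial sum = 0.2499 < 1.1818. Cooperation not sustainable.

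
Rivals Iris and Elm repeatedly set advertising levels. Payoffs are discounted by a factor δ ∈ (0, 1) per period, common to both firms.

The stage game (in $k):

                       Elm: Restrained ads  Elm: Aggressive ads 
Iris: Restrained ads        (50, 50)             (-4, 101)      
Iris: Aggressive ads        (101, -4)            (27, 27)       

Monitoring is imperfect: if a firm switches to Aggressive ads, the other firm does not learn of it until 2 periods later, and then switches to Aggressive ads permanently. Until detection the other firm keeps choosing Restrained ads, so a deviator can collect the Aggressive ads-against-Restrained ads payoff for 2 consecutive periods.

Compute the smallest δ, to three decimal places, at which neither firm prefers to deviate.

0.830

Deviating for the 2 undetected periods gains 101−50 = 51 per period over cooperation, then loses 50−27 = 23 per period forever once punishment starts.
Gain: 51(1 + δ + … + δ^1); loss: 23·δ^2/(1−δ).
No profitable deviation ⇔ 51(1−δ^2) ≤ 23·δ^2, i.e. δ^2 ≥ 51/(51+23) = 51/74.
Hence δ ≥ (51/74)^(1/2) ≈ 0.830.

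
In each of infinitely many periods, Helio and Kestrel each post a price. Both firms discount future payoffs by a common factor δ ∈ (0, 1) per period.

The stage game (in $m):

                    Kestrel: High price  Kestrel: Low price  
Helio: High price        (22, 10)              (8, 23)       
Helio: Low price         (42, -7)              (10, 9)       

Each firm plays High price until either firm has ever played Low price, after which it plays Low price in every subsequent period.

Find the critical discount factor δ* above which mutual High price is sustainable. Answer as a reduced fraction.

13/14

Helio: cooperation gives 22 each period; deviation gives 42 once then 10 forever.
  22/(1−δ) ≥ 42 + 10δ/(1−δ) ⇒ δ ≥ 20/32 = 5/8.
Kestrel: cooperation gives 10 each period; deviation gives 23 once then 9 forever.
  δ ≥ 13/14.
Both must hold, so the binding constraint is Kestrel's: δ ≥ 13/14.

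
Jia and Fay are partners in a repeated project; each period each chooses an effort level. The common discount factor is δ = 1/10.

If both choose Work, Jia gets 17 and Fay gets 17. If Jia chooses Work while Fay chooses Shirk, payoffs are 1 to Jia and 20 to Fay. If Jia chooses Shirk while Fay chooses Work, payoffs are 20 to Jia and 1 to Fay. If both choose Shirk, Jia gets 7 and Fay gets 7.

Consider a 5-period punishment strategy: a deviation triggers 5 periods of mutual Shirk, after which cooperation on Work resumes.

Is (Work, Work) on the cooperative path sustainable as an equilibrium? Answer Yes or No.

IC: δ+…+δ^5 ≥ (20−17)/(17−7) = 3/10.
At δ = 1/10: partial sum = 0.1111 < 0.3000. Cooperation not sustainable.

No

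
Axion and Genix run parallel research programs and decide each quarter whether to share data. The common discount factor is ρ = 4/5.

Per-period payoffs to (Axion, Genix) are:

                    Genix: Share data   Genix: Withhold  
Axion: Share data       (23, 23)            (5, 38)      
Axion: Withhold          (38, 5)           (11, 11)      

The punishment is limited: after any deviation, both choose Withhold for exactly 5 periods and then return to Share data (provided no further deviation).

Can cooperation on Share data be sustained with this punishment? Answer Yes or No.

Yes

Comparing payoff streams over the 6 periods until play realigns: cooperate → 23(1+ρ+…+ρ^5); deviate → 38 + 11(ρ+…+ρ^5).
Cooperation is sustained iff (23−11)(ρ+…+ρ^5) ≥ 38−23.
ρ+…+ρ^5 = 4/5·(1−(4/5)^5)/(1−4/5) = 2.6893, and (38−23)/(23−11) = 1.2500.
2.6893 ≥ 1.2500, so cooperation is sustainable.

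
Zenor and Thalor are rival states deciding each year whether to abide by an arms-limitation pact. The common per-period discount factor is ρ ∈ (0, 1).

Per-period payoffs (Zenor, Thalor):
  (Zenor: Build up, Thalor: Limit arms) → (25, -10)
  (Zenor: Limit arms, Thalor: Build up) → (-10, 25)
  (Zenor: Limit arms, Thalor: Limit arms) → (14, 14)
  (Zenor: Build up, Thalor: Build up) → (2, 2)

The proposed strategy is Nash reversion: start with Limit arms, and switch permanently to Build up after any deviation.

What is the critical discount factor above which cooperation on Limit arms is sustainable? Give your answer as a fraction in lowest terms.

11/23

Cooperation forever yields 14 each period: 14/(1−ρ).
Deviating yields 25 once, then 2 forever: 25 + 2ρ/(1−ρ).
No profitable deviation requires 14/(1−ρ) ≥ 25 + 2ρ/(1−ρ).
Multiplying by (1−ρ): 14 ≥ 25(1−ρ) + 2ρ = 25 − 23ρ.
So 23ρ ≥ 11, i.e. ρ ≥ 11/23.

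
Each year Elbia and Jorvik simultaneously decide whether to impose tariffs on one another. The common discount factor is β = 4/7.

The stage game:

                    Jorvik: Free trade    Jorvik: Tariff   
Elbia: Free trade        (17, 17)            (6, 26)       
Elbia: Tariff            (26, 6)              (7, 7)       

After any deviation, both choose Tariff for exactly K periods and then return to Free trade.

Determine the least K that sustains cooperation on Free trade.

No profitable deviation requires (17−7)(β+…+β^K) ≥ 26−17, i.e. β+…+β^K ≥ 9/10 ≈ 0.9000.
With β = 4/7, the partial sums are K=1: 0.5714, K=2: 0.8980, K=3: 1.0845.
K = 3 is the first length at which the sum reaches 0.9000.

3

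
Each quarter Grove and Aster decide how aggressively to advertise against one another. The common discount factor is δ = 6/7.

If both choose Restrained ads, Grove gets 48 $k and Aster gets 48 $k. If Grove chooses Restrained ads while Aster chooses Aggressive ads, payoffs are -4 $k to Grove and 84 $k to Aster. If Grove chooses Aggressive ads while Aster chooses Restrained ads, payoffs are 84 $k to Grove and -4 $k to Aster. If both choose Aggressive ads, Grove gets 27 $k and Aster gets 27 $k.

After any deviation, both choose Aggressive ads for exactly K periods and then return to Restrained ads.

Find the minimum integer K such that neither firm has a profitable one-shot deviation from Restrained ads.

3

Need Σ_{k=1}^{K} δ^k ≥ (84−48)/(48−27) = 1.7143 at δ = 6/7.
At K = 2 the sum is 1.5918 < 1.7143; at K = 3 it is 2.2216 ≥ 1.7143.
So the minimum punishment length is K = 3.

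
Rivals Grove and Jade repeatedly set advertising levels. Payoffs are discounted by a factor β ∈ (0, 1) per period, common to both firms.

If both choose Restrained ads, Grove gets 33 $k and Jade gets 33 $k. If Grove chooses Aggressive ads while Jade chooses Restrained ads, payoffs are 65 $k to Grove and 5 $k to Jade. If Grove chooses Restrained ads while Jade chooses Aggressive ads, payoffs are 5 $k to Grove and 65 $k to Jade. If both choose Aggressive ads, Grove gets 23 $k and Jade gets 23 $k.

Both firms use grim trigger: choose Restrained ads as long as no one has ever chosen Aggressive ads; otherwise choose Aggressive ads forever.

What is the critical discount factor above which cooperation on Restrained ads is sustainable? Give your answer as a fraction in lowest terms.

Under grim trigger the critical discount factor is (T−C)/(T−P) with T = 65, C = 33, P = 23.
β* = (65−33)/(65−23) = 32/42 = 16/21.

16/21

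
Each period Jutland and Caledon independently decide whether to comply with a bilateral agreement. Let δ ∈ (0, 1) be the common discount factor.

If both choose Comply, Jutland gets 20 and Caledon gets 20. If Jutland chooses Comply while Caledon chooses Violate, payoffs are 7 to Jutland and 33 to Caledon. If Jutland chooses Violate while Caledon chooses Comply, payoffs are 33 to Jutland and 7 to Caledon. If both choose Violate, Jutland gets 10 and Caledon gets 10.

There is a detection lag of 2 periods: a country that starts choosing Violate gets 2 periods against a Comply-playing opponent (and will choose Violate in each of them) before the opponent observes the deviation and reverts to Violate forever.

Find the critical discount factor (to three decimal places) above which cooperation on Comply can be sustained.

0.752

The best deviation is to choose Violate for all 2 undetected periods, earning 33 each, then 10 forever once detected.
Deviation value: 33(1−δ^2)/(1−δ) + 10δ^2/(1−δ); cooperation value: 20/(1−δ).
IC: 20 ≥ 33(1−δ^2) + 10δ^2 = 33 − 23δ^2.
So δ^2 ≥ 13/23, giving δ ≥ (13/23)^(1/2) ≈ 0.752.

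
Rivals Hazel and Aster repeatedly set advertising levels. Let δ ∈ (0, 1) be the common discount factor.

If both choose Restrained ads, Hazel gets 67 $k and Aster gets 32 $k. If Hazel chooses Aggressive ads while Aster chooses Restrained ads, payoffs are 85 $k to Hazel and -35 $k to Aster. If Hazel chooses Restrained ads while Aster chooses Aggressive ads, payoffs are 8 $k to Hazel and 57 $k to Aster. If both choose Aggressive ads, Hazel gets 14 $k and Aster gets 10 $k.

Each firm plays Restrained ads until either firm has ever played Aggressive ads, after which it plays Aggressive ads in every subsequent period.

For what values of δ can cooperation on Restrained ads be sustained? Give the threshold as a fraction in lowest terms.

For Hazel: deviation gain 85−67 = 18, per-period punishment loss 67−14 = 53. IC gives δ ≥ 18/71.
For Aster: gain 25, loss 22 per period, so δ ≥ 25/47.
The tighter constraint is Aster's, so cooperation needs δ ≥ 25/47.

25/47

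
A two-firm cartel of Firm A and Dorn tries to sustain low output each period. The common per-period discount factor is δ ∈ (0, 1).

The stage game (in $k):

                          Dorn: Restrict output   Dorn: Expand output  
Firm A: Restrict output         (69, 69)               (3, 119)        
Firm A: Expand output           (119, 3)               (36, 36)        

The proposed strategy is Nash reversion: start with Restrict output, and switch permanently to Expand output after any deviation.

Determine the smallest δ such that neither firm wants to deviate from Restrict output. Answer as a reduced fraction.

Cooperation forever yields 69 each period: 69/(1−δ).
Deviating yields 119 once, then 36 forever: 119 + 36δ/(1−δ).
No profitable deviation requires 69/(1−δ) ≥ 119 + 36δ/(1−δ).
Multiplying by (1−δ): 69 ≥ 119(1−δ) + 36δ = 119 − 83δ.
So 83δ ≥ 50, i.e. δ ≥ 50/83.

50/83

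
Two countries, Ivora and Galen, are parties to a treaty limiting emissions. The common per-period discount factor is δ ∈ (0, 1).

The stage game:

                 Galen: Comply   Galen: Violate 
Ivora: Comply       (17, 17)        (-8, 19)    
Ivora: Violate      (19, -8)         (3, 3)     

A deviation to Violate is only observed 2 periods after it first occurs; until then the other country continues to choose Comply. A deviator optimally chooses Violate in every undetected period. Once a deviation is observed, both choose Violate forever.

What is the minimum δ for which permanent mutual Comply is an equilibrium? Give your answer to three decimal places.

0.354

The best deviation is to choose Violate for all 2 undetected periods, earning 19 each, then 3 forever once detected.
Deviation value: 19(1−δ^2)/(1−δ) + 3δ^2/(1−δ); cooperation value: 17/(1−δ).
IC: 17 ≥ 19(1−δ^2) + 3δ^2 = 19 − 16δ^2.
So δ^2 ≥ 2/16 = 1/8, giving δ ≥ (1/8)^(1/2) ≈ 0.354.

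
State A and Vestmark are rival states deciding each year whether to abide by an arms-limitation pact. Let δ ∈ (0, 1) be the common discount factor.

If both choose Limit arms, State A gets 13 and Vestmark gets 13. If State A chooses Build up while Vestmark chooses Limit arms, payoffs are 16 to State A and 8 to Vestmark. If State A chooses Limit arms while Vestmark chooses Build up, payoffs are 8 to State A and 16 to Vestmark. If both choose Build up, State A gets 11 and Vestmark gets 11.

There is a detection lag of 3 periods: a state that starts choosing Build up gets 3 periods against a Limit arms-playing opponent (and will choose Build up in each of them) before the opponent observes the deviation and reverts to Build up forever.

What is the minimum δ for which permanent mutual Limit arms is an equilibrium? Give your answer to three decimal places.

0.843

A deviator earns 16 for 3 periods, then 11 forever; cooperating earns 13 forever. Multiplying the IC by (1−δ):
13 ≥ 16(1−δ^3) + 11δ^3, so 5·δ^3 ≥ 3 and δ^3 ≥ 3/5.
δ ≥ (3/5)^(1/3) ≈ 0.843.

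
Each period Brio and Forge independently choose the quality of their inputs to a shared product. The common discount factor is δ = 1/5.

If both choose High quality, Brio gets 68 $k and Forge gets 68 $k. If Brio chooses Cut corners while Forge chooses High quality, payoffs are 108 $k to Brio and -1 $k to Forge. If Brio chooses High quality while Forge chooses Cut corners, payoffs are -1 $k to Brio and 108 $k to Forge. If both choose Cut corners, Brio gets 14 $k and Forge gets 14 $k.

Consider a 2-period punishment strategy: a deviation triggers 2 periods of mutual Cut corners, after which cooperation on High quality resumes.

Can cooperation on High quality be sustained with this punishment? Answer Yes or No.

No

A one-shot deviation gives 108 now, then 14 for 2 periods, then back to 68.
Gain from deviating: (108−68) today; loss: (68−14) in each of the next 2 periods.
No-deviation condition: (68−14)(δ+…+δ^2) ≥ 108−68, i.e. δ+…+δ^2 ≥ 20/27.
At δ = 1/5: δ+…+δ^2 = 0.2400 < 0.7407.
So cooperation is not sustainable.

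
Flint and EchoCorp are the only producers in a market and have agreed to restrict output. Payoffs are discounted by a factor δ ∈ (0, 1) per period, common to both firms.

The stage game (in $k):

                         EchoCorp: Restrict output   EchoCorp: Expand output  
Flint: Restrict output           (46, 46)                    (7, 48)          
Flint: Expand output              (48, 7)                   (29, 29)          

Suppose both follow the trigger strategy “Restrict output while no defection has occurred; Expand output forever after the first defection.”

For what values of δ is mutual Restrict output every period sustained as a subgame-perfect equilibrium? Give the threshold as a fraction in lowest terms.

2/19

One-period gain from deviating is 48 − 46 = 2. The loss is 46 − 29 = 17 in every subsequent period, with present value 17·δ/(1−δ).
Deviation is unprofitable when 17·δ/(1−δ) ≥ 2, i.e. δ/(1−δ) ≥ 2/17.
Equivalently δ ≥ 2/(2+17) = 2/19.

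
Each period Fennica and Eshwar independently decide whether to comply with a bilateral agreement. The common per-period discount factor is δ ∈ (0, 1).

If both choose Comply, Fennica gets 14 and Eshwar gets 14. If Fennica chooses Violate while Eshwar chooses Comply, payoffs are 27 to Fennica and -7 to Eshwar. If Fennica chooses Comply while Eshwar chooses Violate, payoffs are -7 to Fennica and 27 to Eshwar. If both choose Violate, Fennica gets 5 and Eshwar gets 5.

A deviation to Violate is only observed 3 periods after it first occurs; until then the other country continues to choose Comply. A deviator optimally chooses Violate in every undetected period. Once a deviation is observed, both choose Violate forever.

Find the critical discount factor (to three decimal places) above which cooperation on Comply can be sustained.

A deviator earns 27 for 3 periods, then 5 forever; cooperating earns 14 forever. Multiplying the IC by (1−δ):
14 ≥ 27(1−δ^3) + 5δ^3, so 22·δ^3 ≥ 13 and δ^3 ≥ 13/22.
δ ≥ (13/22)^(1/3) ≈ 0.839.

0.839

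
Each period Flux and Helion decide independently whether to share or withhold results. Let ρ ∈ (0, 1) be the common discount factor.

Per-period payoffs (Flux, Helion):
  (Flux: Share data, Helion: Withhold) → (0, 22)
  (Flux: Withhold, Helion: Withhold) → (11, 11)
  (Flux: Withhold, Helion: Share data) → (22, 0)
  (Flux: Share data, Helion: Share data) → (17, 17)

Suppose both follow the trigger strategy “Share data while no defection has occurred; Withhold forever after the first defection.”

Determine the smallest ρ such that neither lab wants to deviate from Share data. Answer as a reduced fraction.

5/11

One-period gain from deviating is 22 − 17 = 5. The loss is 17 − 11 = 6 in every subsequent period, with present value 6·ρ/(1−ρ).
Deviation is unprofitable when 6·ρ/(1−ρ) ≥ 5, i.e. ρ/(1−ρ) ≥ 5/6.
Equivalently ρ ≥ 5/(5+6) = 5/11.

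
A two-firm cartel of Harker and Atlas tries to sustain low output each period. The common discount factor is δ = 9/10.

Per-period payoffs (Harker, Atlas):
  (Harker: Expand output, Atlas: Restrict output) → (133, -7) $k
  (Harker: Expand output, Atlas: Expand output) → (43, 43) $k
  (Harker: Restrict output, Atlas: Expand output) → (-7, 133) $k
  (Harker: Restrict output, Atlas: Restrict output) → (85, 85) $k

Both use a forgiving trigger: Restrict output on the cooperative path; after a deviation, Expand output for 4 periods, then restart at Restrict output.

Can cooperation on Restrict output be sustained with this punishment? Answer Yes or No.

Comparing payoff streams over the 5 periods until play realigns: cooperate → 85(1+δ+…+δ^4); deviate → 133 + 43(δ+…+δ^4).
Cooperation is sustained iff (85−43)(δ+…+δ^4) ≥ 133−85.
δ+…+δ^4 = 9/10·(1−(9/10)^4)/(1−9/10) = 3.0951, and (133−85)/(85−43) = 1.1429.
3.0951 ≥ 1.1429, so cooperation is sustainable.

Yes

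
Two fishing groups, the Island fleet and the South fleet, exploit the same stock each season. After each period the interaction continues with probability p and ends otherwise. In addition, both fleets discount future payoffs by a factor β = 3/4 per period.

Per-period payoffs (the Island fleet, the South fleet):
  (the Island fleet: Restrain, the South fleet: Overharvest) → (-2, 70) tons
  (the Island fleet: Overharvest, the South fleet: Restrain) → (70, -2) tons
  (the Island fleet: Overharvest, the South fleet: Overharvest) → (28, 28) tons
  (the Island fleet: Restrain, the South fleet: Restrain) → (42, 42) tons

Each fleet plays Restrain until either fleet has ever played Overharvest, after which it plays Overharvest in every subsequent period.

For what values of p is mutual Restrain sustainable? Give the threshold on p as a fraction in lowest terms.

8/9

Expected continuation weight on next period's payoff is β·p = 3/4·p, which plays the role of the discount factor.
Cooperation requires 3/4·p ≥ (70−42)/(70−28) = 2/3, hence p ≥ 8/9.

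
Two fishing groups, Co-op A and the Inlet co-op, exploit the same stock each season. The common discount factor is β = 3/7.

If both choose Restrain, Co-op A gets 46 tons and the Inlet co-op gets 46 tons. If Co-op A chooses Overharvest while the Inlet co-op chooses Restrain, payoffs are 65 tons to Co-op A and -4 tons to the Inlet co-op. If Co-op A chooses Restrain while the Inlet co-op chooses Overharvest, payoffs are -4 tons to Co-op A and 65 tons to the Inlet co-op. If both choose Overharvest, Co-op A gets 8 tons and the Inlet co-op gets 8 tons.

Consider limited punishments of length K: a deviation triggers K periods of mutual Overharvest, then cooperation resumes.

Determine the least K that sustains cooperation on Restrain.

2

No profitable deviation requires (46−8)(β+…+β^K) ≥ 65−46, i.e. β+…+β^K ≥ 1/2 ≈ 0.5000.
With β = 3/7, the partial sums are K=1: 0.4286, K=2: 0.6122.
K = 2 is the first length at which the sum reaches 0.5000.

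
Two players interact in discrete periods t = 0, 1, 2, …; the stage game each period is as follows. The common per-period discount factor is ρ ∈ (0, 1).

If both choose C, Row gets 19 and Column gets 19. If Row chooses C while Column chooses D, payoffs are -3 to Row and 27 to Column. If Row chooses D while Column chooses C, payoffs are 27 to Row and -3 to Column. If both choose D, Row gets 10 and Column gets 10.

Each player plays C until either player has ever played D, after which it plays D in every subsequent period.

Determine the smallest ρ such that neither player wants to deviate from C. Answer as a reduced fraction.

8/17

19/(1−ρ) ≥ 27 + 10ρ/(1−ρ)
19 ≥ 27 − 17ρ
ρ ≥ 8/17.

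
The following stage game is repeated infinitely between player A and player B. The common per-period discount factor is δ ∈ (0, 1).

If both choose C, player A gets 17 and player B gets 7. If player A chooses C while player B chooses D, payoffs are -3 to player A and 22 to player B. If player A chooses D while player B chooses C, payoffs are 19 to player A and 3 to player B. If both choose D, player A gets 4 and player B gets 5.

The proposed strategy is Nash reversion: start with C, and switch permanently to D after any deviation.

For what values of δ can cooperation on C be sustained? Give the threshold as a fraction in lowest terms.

For player A: deviation gain 19−17 = 2, per-period punishment loss 17−4 = 13. IC gives δ ≥ 2/15.
For player B: gain 15, loss 2 per period, so δ ≥ 15/17.
The tighter constraint is player B's, so cooperation needs δ ≥ 15/17.

15/17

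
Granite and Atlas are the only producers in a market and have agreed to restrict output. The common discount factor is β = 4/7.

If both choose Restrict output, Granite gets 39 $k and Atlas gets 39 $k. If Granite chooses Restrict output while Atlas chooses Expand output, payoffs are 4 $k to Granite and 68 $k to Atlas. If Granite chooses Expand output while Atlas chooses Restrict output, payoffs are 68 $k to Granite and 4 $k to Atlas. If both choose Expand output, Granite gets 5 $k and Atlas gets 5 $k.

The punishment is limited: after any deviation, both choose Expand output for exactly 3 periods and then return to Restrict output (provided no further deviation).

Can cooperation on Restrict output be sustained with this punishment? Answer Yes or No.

A one-shot deviation gives 68 now, then 5 for 3 periods, then back to 39.
Gain from deviating: (68−39) today; loss: (39−5) in each of the next 3 periods.
No-deviation condition: (39−5)(β+…+β^3) ≥ 68−39, i.e. β+…+β^3 ≥ 29/34.
At β = 4/7: β+…+β^3 = 1.0845 ≥ 0.8529.
So cooperation is sustainable.

Yes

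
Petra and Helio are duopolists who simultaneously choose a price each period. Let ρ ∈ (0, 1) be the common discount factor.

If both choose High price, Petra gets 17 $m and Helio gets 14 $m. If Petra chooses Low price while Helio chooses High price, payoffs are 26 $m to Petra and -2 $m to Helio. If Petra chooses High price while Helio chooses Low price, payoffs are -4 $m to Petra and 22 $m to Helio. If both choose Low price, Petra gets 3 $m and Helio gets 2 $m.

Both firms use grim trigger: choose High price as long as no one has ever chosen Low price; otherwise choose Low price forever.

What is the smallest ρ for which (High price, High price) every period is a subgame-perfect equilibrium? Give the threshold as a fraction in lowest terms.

2/5

Petra's threshold: (26−17)/(26−3) = 9/23.
Helio's threshold: (22−14)/(22−2) = 2/5.
9/23 < 2/5, so Helio binds and ρ* = 2/5.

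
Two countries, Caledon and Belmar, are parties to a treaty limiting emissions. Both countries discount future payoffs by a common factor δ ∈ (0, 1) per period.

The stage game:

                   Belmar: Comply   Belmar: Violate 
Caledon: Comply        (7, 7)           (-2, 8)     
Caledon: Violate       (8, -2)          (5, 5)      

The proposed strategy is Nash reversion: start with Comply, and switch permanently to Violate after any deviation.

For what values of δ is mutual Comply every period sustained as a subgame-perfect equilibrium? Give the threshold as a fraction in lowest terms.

One-period gain from deviating is 8 − 7 = 1. The loss is 7 − 5 = 2 in every subsequent period, with present value 2·δ/(1−δ).
Deviation is unprofitable when 2·δ/(1−δ) ≥ 1, i.e. δ/(1−δ) ≥ 1/2.
Equivalently δ ≥ 1/(1+2) = 1/3.

1/3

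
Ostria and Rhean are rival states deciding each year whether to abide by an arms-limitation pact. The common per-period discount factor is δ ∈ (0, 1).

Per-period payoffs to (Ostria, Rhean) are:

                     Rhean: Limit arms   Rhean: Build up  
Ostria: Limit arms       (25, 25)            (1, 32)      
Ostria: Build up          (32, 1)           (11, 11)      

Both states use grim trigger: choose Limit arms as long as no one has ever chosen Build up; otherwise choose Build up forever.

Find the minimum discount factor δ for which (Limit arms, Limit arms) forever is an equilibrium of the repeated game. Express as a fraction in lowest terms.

1/3

25/(1−δ) ≥ 32 + 11δ/(1−δ)
25 ≥ 32 − 21δ
δ ≥ 7/21 = 1/3.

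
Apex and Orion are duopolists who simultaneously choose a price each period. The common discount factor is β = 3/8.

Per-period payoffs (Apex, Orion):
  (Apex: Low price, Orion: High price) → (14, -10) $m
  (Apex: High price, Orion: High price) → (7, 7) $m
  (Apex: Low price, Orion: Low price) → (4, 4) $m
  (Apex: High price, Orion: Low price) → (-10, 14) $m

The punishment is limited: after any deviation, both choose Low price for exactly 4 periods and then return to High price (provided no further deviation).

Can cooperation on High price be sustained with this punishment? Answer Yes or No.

No

Comparing payoff streams over the 5 periods until play realigns: cooperate → 7(1+β+…+β^4); deviate → 14 + 4(β+…+β^4).
Cooperation is sustained iff (7−4)(β+…+β^4) ≥ 14−7.
β+…+β^4 = 3/8·(1−(3/8)^4)/(1−3/8) = 0.5881, and (14−7)/(7−4) = 2.3333.
0.5881 < 2.3333, so cooperation is not sustainable.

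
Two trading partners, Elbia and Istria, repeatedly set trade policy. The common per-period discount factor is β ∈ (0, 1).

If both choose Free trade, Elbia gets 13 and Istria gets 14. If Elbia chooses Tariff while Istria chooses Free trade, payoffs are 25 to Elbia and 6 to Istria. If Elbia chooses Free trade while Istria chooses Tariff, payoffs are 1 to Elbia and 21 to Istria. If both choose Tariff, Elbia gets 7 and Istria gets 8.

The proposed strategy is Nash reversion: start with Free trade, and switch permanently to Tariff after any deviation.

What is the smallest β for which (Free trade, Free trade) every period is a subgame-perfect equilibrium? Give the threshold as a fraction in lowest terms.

2/3

For Elbia: deviation gain 25−13 = 12, per-period punishment loss 13−7 = 6. IC gives β ≥ 12/18 = 2/3.
For Istria: gain 7, loss 6 per period, so β ≥ 7/13.
The tighter constraint is Elbia's, so cooperation needs β ≥ 2/3.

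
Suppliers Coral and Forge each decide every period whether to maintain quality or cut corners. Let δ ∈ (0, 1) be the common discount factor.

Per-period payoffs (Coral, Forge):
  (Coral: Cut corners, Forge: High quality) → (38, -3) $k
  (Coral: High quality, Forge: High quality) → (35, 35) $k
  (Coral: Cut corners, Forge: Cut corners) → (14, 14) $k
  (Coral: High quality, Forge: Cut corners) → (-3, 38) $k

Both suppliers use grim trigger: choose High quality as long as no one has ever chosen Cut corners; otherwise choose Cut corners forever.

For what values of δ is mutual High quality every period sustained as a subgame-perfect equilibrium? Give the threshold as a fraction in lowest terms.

Cooperation forever yields 35 each period: 35/(1−δ).
Deviating yields 38 once, then 14 forever: 38 + 14δ/(1−δ).
No profitable deviation requires 35/(1−δ) ≥ 38 + 14δ/(1−δ).
Multiplying by (1−δ): 35 ≥ 38(1−δ) + 14δ = 38 − 24δ.
So 24δ ≥ 3, i.e. δ ≥ 3/24 = 1/8.

1/8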